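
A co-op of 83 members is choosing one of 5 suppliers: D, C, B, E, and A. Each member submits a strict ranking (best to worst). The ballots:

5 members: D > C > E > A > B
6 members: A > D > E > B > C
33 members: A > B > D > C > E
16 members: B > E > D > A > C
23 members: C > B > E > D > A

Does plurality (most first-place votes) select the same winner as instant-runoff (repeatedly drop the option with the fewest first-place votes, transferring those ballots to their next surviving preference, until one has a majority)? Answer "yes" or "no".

Plurality — first-place votes: D 5, C 23, B 16, E 0, A 39. Winner: A.
Instant-runoff — R1 D 5, C 23, B 16, E 0, A 39 (E out); R2 D 5, C 23, B 16, A 39 (D out); R3 C 28, B 16, A 39 (B out); R4 C 28, A 55 (A winner). Winner: A.
The two methods agree.

yes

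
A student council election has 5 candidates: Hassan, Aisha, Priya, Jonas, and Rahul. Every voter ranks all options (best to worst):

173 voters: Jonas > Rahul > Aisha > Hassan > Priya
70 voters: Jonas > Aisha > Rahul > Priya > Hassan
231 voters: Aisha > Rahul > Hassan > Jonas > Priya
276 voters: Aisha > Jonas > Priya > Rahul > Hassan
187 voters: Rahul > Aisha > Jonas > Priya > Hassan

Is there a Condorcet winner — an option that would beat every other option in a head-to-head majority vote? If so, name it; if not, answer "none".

Aisha vs Hassan: 937–0 for Aisha.
Aisha vs Priya: 937–0 for Aisha.
Aisha vs Jonas: 694–243 for Aisha.
Aisha vs Rahul: 577–360 for Aisha.
Aisha beats every other option head-to-head.

Aisha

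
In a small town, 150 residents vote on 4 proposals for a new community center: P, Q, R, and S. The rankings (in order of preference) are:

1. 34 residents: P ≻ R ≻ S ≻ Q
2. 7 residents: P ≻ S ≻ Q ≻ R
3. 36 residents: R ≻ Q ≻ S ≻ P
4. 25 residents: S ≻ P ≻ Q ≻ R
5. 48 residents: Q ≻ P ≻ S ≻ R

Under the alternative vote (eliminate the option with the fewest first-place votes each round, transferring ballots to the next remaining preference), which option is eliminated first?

Round 1: P 41, Q 48, R 36, S 25. Eliminate S.

S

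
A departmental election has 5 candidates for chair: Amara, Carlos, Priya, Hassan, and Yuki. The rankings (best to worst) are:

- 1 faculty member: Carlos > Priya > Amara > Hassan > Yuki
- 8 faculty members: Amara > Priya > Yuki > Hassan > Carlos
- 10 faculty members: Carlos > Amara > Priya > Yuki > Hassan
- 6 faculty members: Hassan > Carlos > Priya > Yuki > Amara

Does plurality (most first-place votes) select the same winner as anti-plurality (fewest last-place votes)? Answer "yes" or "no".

no

Plurality — first-place votes: Amara 8, Carlos 11, Priya 0, Hassan 6, Yuki 0. Winner: Carlos.
Anti-plurality — last-place votes: Amara 6, Carlos 8, Priya 0, Hassan 10, Yuki 1. Winner: Priya.
The two methods disagree.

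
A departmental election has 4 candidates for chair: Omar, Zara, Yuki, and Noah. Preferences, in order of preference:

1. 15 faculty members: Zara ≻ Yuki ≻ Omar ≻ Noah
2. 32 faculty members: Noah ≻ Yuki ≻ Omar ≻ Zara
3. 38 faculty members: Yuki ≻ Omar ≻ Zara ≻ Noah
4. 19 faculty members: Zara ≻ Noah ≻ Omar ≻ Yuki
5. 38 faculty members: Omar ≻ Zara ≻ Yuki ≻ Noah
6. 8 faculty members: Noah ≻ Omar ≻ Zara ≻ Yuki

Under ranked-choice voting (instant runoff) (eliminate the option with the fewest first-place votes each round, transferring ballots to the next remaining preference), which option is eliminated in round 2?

Omar

Round 1: Omar 38, Zara 34, Yuki 38, Noah 40. Eliminate Zara.
Round 2: Omar 38, Yuki 53, Noah 59. Eliminate Omar.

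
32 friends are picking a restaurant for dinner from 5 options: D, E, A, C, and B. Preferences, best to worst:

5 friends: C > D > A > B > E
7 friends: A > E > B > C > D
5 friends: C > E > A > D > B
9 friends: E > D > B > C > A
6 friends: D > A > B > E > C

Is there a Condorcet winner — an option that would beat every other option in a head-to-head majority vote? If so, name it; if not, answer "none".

none

Checking pairwise contests:
E beats D 21–11.
A beats E 18–14.
D beats A 20–12.
E beats C 22–10.
D beats B 25–7.
Every option loses at least one head-to-head, so there is no Condorcet winner.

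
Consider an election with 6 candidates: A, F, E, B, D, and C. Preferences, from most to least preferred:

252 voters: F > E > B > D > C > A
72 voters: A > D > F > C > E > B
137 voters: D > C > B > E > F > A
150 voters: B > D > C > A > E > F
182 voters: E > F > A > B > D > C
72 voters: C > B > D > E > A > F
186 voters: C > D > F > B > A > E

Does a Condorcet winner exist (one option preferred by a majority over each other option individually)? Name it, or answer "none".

none

Checking pairwise contests:
F beats A 757–294.
E beats F 541–510.
B beats E 545–506.
F beats B 692–359.
B beats D 656–395.
B beats C 584–467.
Every option loses at least one head-to-head, so there is no Condorcet winner.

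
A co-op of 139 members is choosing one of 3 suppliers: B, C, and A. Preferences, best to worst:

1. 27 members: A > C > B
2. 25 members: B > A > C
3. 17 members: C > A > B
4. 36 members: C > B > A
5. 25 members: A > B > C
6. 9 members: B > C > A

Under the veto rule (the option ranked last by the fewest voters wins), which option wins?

B

Last-place votes: B 44, C 50, A 45.
B is ranked last by the fewest voters, so B wins.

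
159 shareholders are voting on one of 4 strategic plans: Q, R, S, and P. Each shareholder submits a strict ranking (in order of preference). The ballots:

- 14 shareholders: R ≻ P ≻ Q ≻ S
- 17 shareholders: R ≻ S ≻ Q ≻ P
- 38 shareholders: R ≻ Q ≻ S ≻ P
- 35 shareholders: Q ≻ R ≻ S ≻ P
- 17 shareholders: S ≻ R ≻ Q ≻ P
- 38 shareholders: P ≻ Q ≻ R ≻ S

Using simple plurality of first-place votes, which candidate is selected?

R

First-place votes: Q 35, R 69, S 17, P 38.
R has the most first-place votes.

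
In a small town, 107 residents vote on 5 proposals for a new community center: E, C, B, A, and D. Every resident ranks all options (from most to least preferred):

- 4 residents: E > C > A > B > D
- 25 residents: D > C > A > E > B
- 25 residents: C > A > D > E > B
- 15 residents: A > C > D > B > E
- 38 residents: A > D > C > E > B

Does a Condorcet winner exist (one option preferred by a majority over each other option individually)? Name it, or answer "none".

none

Checking pairwise contests:
C beats E 103–4.
D beats C 63–44.
E beats B 92–15.
C beats A 54–53.
A beats D 82–25.
Every option loses at least one head-to-head, so there is no Condorcet winner.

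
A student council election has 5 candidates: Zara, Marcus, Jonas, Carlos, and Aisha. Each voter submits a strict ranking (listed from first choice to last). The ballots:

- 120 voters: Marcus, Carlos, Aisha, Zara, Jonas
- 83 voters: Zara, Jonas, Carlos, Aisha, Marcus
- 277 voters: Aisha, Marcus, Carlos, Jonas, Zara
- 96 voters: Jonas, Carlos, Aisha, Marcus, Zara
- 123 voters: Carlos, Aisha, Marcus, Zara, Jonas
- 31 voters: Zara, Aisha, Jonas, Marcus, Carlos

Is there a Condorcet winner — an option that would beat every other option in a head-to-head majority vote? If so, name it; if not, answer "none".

Checking pairwise contests:
Marcus beats Zara 616–114.
Aisha beats Marcus 610–120.
Marcus beats Jonas 520–210.
Marcus beats Carlos 428–302.
Carlos beats Aisha 422–308.
Every option loses at least one head-to-head, so there is no Condorcet winner.

none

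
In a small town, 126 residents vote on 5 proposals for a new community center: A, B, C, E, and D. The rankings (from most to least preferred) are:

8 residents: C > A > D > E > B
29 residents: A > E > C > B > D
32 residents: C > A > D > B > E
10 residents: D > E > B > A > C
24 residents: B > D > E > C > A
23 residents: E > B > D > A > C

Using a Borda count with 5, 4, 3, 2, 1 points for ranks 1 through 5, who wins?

A: 8·4 + 29·5 + 32·4 + 10·2 + 24·1 + 23·2 = 395
B: 8·1 + 29·2 + 32·2 + 10·3 + 24·5 + 23·4 = 372
C: 8·5 + 29·3 + 32·5 + 10·1 + 24·2 + 23·1 = 368
E: 8·2 + 29·4 + 32·1 + 10·4 + 24·3 + 23·5 = 391
D: 8·3 + 29·1 + 32·3 + 10·5 + 24·4 + 23·3 = 364
A has the highest Borda score (395).

A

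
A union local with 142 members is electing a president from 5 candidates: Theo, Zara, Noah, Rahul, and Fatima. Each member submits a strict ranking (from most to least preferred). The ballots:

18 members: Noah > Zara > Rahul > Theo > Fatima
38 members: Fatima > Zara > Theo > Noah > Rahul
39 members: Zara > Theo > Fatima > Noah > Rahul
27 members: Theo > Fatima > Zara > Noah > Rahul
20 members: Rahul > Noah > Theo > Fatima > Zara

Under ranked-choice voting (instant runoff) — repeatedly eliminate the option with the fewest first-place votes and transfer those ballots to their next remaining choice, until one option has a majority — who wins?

Round 1: Theo 27, Zara 39, Noah 18, Rahul 20, Fatima 38. Eliminate Noah.
Round 2: Theo 27, Zara 57, Rahul 20, Fatima 38. Eliminate Rahul.
Round 3: Theo 47, Zara 57, Fatima 38. Eliminate Fatima.
Round 4: Theo 47, Zara 95. Zara has a majority.

Zara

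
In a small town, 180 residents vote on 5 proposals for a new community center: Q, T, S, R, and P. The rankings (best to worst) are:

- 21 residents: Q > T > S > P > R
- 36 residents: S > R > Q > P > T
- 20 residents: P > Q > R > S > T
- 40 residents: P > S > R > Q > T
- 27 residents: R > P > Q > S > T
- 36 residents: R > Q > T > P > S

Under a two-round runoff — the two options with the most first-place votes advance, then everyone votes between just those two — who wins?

R

Round 1 first-place votes: Q 21, T 0, S 36, R 63, P 60.
R and P advance.
Runoff: R is preferred to P by 99 voters; P by 81.
R wins the runoff.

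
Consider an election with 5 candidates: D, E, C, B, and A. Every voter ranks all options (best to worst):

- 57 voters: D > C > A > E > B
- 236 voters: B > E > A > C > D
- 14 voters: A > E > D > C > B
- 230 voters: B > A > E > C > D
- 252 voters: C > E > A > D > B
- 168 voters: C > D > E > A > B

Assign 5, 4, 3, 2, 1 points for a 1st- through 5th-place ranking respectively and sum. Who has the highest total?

D: 57·5 + 236·1 + 14·3 + 230·1 + 252·2 + 168·4 = 1969
E: 57·2 + 236·4 + 14·4 + 230·3 + 252·4 + 168·3 = 3316
C: 57·4 + 236·2 + 14·2 + 230·2 + 252·5 + 168·5 = 3288
B: 57·1 + 236·5 + 14·1 + 230·5 + 252·1 + 168·1 = 2821
A: 57·3 + 236·3 + 14·5 + 230·4 + 252·3 + 168·2 = 2961
E has the highest Borda score (3316).

E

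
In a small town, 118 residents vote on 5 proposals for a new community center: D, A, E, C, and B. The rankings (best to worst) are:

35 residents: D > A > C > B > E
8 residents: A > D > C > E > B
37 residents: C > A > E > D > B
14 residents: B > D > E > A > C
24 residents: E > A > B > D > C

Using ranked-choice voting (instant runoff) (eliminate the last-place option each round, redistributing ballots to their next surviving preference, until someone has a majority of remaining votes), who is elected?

D

Round 1: D 35, A 8, E 24, C 37, B 14. Eliminate A.
Round 2: D 43, E 24, C 37, B 14. Eliminate B.
Round 3: D 57, E 24, C 37. Eliminate E.
Round 4: D 81, C 37. D has a majority.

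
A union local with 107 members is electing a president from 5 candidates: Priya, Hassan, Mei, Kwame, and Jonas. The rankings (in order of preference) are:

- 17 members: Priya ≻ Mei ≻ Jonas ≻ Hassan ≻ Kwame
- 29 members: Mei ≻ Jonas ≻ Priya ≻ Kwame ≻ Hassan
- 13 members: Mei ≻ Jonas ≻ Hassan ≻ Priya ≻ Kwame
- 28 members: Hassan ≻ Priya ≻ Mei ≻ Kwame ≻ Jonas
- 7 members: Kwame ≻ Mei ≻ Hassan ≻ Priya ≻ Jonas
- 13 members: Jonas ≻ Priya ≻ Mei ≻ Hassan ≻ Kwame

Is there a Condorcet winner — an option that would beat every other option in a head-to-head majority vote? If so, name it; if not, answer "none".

Checking pairwise contests:
Jonas beats Priya 55–52.
Priya beats Hassan 59–48.
Priya beats Mei 58–49.
Priya beats Kwame 100–7.
Mei beats Jonas 94–13.
Every option loses at least one head-to-head, so there is no Condorcet winner.

none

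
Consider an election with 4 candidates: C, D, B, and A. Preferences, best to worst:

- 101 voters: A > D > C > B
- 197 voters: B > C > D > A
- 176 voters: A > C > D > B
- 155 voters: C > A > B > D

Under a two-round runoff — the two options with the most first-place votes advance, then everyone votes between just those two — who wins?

A

Round 1 first-place votes: C 155, D 0, B 197, A 277.
A and B advance.
Runoff: A is preferred to B by 432 voters; B by 197.
A wins the runoff.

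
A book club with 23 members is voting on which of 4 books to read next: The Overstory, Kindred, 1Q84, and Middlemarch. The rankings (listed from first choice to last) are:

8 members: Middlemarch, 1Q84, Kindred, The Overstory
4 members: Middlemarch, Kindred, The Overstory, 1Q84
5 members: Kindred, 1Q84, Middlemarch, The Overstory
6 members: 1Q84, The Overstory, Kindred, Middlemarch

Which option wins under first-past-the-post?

First-place votes: The Overstory 0, Kindred 5, 1Q84 6, Middlemarch 12.
Middlemarch has the most first-place votes.

Middlemarch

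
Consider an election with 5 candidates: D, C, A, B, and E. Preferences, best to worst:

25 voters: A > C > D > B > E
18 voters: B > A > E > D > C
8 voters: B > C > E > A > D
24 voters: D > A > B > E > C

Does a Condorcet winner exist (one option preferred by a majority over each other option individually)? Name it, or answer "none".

A

A vs D: 51–24 for A.
A vs C: 67–8 for A.
A vs B: 49–26 for A.
A vs E: 67–8 for A.
A beats every other option head-to-head.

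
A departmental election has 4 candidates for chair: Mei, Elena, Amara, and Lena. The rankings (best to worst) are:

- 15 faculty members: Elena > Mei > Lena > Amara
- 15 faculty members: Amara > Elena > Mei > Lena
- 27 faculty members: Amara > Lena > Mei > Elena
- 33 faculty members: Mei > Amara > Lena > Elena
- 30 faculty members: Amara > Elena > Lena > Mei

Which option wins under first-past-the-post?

Amara

First-place votes: Mei 33, Elena 15, Amara 72, Lena 0.
Amara has the most first-place votes.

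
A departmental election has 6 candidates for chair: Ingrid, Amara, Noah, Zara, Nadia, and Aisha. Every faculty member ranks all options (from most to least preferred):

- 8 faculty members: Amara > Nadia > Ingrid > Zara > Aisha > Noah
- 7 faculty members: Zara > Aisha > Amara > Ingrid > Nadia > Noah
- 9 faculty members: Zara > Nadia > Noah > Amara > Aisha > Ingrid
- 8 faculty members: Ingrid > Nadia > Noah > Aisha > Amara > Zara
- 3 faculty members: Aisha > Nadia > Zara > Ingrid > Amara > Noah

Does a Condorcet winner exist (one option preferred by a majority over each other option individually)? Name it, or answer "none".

Nadia vs Ingrid: 20–15 for Nadia.
Nadia vs Amara: 20–15 for Nadia.
Nadia vs Noah: 35–0 for Nadia.
Nadia vs Zara: 19–16 for Nadia.
Nadia vs Aisha: 25–10 for Nadia.
Nadia beats every other option head-to-head.

Nadia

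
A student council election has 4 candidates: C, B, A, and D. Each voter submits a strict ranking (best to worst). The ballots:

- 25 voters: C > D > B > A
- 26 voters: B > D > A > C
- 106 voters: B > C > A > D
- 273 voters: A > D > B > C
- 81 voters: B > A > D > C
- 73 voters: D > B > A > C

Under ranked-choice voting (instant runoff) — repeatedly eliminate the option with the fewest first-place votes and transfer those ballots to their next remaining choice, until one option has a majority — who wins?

B

Round 1: C 25, B 213, A 273, D 73. Eliminate C.
Round 2: B 213, A 273, D 98. Eliminate D.
Round 3: B 311, A 273. B has a majority.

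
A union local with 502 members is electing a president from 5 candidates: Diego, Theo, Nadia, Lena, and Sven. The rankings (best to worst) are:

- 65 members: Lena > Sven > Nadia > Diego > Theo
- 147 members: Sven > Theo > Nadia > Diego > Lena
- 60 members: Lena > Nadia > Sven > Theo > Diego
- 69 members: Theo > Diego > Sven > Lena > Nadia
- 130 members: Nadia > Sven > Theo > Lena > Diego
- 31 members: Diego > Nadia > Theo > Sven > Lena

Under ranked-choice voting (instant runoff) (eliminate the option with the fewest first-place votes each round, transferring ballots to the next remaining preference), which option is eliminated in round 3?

Lena

Round 1: Diego 31, Theo 69, Nadia 130, Lena 125, Sven 147. Eliminate Diego.
Round 2: Theo 69, Nadia 161, Lena 125, Sven 147. Eliminate Theo.
Round 3: Nadia 161, Lena 125, Sven 216. Eliminate Lena.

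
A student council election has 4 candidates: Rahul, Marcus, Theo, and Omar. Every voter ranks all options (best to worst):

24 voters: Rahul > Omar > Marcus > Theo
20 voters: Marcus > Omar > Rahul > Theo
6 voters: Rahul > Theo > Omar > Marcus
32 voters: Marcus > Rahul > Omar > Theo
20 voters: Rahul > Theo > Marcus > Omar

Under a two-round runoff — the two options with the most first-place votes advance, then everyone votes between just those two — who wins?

Round 1 first-place votes: Rahul 50, Marcus 52, Theo 0, Omar 0.
Marcus and Rahul advance.
Runoff: Marcus is preferred to Rahul by 52 voters; Rahul by 50.
Marcus wins the runoff.

Marcus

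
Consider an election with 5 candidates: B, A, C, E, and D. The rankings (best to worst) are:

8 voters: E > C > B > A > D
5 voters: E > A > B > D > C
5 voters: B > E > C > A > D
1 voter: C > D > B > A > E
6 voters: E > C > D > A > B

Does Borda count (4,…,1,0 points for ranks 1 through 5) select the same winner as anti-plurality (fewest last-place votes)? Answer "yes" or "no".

Borda — scores: B 48, A 35, C 56, E 91, D 20. Winner: E.
Anti-plurality — last-place votes: B 6, A 0, C 5, E 1, D 13. Winner: A.
The two methods disagree.

no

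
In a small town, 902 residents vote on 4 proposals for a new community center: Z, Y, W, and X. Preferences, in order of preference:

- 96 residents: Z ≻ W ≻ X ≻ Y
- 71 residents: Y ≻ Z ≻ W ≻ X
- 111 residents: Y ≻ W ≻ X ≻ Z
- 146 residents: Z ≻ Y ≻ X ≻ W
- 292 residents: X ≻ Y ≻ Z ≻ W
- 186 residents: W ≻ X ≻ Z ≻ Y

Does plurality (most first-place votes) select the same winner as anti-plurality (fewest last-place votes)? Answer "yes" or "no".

yes

Plurality — first-place votes: Z 242, Y 182, W 186, X 292. Winner: X.
Anti-plurality — last-place votes: Z 111, Y 282, W 438, X 71. Winner: X.
The two methods agree.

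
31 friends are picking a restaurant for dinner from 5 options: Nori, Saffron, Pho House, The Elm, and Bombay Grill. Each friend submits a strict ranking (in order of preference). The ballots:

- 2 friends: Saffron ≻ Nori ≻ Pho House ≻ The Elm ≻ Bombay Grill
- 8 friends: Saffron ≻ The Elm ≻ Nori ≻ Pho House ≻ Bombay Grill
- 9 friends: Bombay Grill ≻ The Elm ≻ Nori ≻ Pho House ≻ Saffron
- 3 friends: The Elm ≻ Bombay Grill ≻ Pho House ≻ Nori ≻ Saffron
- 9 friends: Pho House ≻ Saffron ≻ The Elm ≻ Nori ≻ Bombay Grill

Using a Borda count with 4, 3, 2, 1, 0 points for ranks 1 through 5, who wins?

Nori: 2·3 + 8·2 + 9·2 + 3·1 + 9·1 = 52
Saffron: 2·4 + 8·4 + 9·0 + 3·0 + 9·3 = 67
Pho House: 2·2 + 8·1 + 9·1 + 3·2 + 9·4 = 63
The Elm: 2·1 + 8·3 + 9·3 + 3·4 + 9·2 = 83
Bombay Grill: 2·0 + 8·0 + 9·4 + 3·3 + 9·0 = 45
The Elm has the highest Borda score (83).

The Elm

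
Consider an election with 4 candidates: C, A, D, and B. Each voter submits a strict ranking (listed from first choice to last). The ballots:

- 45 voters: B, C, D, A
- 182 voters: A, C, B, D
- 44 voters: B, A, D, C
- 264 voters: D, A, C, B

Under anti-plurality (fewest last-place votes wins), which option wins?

C

Last-place votes: C 44, A 45, D 182, B 264.
C is ranked last by the fewest voters, so C wins.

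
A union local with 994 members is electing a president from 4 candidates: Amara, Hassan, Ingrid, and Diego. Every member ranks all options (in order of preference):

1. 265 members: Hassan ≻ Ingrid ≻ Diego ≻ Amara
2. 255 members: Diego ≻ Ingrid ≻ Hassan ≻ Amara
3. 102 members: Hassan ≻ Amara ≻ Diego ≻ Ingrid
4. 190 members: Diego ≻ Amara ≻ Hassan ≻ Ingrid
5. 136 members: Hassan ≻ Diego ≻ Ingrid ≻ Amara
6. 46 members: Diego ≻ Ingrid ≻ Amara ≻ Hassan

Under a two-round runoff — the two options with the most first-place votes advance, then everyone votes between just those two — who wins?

Round 1 first-place votes: Amara 0, Hassan 503, Ingrid 0, Diego 491.
Hassan and Diego advance.
Runoff: Hassan is preferred to Diego by 503 voters; Diego by 491.
Hassan wins the runoff.

Hassan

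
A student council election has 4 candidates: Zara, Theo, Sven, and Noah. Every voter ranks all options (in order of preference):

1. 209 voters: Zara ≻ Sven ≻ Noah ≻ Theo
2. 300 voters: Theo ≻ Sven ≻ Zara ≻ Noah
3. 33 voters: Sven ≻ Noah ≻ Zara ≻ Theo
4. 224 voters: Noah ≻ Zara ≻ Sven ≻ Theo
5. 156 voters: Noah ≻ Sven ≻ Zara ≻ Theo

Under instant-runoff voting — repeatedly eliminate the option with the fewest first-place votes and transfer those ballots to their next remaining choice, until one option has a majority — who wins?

Round 1: Zara 209, Theo 300, Sven 33, Noah 380. Eliminate Sven.
Round 2: Zara 209, Theo 300, Noah 413. Eliminate Zara.
Round 3: Theo 300, Noah 622. Noah has a majority.

Noah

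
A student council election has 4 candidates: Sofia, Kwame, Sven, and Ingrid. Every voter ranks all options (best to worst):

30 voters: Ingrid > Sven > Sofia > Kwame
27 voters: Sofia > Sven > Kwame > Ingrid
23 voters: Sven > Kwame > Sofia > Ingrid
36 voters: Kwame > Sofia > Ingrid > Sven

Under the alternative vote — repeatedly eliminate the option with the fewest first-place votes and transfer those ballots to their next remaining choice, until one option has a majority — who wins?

Round 1: Sofia 27, Kwame 36, Sven 23, Ingrid 30. Eliminate Sven.
Round 2: Sofia 27, Kwame 59, Ingrid 30. Kwame has a majority.

Kwame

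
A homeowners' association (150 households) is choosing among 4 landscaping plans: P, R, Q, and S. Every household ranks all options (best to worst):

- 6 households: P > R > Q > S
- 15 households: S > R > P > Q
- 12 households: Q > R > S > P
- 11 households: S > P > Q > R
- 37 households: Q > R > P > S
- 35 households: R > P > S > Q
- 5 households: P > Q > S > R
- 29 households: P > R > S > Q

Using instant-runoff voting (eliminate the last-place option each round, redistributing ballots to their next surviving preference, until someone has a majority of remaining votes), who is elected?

R

Round 1: P 40, R 35, Q 49, S 26. Eliminate S.
Round 2: P 51, R 50, Q 49. Eliminate Q.
Round 3: P 51, R 99. R has a majority.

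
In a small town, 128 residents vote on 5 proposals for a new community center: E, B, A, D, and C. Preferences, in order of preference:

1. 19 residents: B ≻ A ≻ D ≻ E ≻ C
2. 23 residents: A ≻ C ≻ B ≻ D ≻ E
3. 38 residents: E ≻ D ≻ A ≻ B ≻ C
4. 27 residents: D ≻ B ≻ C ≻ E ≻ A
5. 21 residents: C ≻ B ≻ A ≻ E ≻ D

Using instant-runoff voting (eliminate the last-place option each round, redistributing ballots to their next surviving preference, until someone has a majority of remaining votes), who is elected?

E

Round 1: E 38, B 19, A 23, D 27, C 21. Eliminate B.
Round 2: E 38, A 42, D 27, C 21. Eliminate C.
Round 3: E 38, A 63, D 27. Eliminate D.
Round 4: E 65, A 63. E has a majority.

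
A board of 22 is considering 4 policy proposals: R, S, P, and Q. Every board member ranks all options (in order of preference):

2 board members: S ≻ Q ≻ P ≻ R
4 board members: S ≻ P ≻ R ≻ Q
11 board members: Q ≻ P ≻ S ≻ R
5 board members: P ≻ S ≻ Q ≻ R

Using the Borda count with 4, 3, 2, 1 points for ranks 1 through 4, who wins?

P

R: 2·1 + 4·2 + 11·1 + 5·1 = 26
S: 2·4 + 4·4 + 11·2 + 5·3 = 61
P: 2·2 + 4·3 + 11·3 + 5·4 = 69
Q: 2·3 + 4·1 + 11·4 + 5·2 = 64
P has the highest Borda score (69).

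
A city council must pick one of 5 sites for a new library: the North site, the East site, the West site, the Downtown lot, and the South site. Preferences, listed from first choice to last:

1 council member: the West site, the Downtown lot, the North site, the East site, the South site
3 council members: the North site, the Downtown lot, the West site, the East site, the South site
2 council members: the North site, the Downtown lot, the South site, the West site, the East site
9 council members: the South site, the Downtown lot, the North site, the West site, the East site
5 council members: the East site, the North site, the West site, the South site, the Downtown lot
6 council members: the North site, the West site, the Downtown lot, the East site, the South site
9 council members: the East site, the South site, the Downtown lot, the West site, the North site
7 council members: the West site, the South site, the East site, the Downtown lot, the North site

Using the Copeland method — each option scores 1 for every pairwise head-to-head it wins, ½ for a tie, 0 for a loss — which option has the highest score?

the North site: beats the West site; ties the East site; loses to the Downtown lot and the South site → score 1.5.
the East site: beats the South site; ties the North site and the Downtown lot; loses to the West site → score 2.
the West site: beats the East site and the South site; loses to the North site and the Downtown lot → score 2.
the Downtown lot: beats the North site and the West site; ties the East site; loses to the South site → score 2.5.
the South site: beats the North site and the Downtown lot; loses to the East site and the West site → score 2.
the Downtown lot has the best pairwise record.

the Downtown lot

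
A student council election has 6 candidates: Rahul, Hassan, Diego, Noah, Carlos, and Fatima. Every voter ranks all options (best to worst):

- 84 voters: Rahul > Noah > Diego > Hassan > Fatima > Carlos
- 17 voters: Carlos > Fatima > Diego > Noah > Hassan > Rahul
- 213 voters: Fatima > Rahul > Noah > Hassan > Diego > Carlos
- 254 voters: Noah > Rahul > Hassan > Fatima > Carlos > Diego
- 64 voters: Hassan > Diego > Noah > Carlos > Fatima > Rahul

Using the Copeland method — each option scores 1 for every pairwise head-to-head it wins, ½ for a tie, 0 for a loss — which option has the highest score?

Noah

Rahul: beats Hassan, Diego, Carlos, and Fatima; loses to Noah → score 4.
Hassan: beats Diego, Carlos, and Fatima; loses to Rahul and Noah → score 3.
Diego: beats Carlos; loses to Rahul, Hassan, Noah, and Fatima → score 1.
Noah: beats Rahul, Hassan, Diego, Carlos, and Fatima → score 5.
Carlos: loses to Rahul, Hassan, Diego, Noah, and Fatima → score 0.
Fatima: beats Diego and Carlos; loses to Rahul, Hassan, and Noah → score 2.
Noah has the best pairwise record.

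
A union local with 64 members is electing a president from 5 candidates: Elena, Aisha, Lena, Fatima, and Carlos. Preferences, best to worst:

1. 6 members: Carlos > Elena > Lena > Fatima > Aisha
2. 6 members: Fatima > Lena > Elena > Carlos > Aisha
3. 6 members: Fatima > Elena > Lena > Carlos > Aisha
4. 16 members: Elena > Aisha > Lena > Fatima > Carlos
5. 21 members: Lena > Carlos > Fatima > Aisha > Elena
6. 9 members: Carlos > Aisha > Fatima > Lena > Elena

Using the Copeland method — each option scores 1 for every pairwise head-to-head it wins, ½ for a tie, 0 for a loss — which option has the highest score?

Lena

Elena: beats Aisha; loses to Lena, Fatima, and Carlos → score 1.
Aisha: loses to Elena, Lena, Fatima, and Carlos → score 0.
Lena: beats Elena, Aisha, Fatima, and Carlos → score 4.
Fatima: beats Elena and Aisha; loses to Lena and Carlos → score 2.
Carlos: beats Elena, Aisha, and Fatima; loses to Lena → score 3.
Lena has the best pairwise record.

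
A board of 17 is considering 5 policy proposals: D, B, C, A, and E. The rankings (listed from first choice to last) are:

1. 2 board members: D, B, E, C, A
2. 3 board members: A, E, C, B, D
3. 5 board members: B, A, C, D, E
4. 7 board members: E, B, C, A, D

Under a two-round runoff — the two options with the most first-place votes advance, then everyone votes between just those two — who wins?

E

Round 1 first-place votes: D 2, B 5, C 0, A 3, E 7.
E and B advance.
Runoff: E is preferred to B by 10 voters; B by 7.
E wins the runoff.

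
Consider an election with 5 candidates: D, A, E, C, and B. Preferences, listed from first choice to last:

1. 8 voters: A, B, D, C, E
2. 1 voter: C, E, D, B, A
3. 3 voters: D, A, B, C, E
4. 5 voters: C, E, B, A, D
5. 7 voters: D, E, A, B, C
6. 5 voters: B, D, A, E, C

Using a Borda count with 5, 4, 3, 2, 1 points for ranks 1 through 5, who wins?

D

D: 8·3 + 1·3 + 3·5 + 5·1 + 7·5 + 5·4 = 102
A: 8·5 + 1·1 + 3·4 + 5·2 + 7·3 + 5·3 = 99
E: 8·1 + 1·4 + 3·1 + 5·4 + 7·4 + 5·2 = 73
C: 8·2 + 1·5 + 3·2 + 5·5 + 7·1 + 5·1 = 64
B: 8·4 + 1·2 + 3·3 + 5·3 + 7·2 + 5·5 = 97
D has the highest Borda score (102).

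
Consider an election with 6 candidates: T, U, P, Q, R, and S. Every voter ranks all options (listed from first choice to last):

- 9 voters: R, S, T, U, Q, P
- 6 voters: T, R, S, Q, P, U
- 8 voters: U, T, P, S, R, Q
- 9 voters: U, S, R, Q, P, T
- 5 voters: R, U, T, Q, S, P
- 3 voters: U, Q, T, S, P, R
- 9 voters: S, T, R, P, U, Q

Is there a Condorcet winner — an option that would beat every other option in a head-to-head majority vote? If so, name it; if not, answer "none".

none

Checking pairwise contests:
U beats T 25–24.
R beats U 29–20.
T beats P 40–9.
T beats Q 37–12.
T beats R 26–23.
U beats S 25–24.
Every option loses at least one head-to-head, so there is no Condorcet winner.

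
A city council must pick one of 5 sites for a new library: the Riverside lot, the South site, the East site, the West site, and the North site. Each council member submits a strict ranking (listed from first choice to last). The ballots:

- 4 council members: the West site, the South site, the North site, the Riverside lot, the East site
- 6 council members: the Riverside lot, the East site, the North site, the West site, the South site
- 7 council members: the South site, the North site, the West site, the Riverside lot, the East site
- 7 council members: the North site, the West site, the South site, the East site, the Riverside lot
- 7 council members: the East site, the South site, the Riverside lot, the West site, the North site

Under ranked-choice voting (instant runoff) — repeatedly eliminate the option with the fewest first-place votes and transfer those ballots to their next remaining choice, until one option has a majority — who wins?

Round 1: the Riverside lot 6, the South site 7, the East site 7, the West site 4, the North site 7. Eliminate the West site.
Round 2: the Riverside lot 6, the South site 11, the East site 7, the North site 7. Eliminate the Riverside lot.
Round 3: the South site 11, the East site 13, the North site 7. Eliminate the North site.
Round 4: the South site 18, the East site 13. The South site has a majority.

the South site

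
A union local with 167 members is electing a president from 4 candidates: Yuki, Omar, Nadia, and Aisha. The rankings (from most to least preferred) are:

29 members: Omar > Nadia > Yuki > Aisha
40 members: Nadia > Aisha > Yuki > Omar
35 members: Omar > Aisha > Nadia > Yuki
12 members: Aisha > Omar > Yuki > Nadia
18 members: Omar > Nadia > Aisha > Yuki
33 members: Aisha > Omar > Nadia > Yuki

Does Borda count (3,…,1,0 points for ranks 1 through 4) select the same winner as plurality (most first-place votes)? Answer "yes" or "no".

yes

Borda — scores: Yuki 81, Omar 336, Nadia 282, Aisha 303. Winner: Omar.
Plurality — first-place votes: Yuki 0, Omar 82, Nadia 40, Aisha 45. Winner: Omar.
The two methods agree.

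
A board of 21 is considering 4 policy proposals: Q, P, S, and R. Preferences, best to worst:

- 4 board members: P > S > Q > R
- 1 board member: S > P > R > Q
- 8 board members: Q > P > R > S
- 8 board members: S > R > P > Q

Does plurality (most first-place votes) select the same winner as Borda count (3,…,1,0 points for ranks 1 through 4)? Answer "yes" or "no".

no

Plurality — first-place votes: Q 8, P 4, S 9, R 0. Winner: S.
Borda — scores: Q 28, P 38, S 35, R 25. Winner: P.
The two methods disagree.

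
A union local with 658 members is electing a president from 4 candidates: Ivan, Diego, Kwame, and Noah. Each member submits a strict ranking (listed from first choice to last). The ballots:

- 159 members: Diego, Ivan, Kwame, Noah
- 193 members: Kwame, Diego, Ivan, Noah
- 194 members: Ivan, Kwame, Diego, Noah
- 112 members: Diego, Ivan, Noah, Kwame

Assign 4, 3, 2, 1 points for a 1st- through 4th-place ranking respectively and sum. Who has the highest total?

Diego

Ivan: 159·3 + 193·2 + 194·4 + 112·3 = 1975
Diego: 159·4 + 193·3 + 194·2 + 112·4 = 2051
Kwame: 159·2 + 193·4 + 194·3 + 112·1 = 1784
Noah: 159·1 + 193·1 + 194·1 + 112·2 = 770
Diego has the highest Borda score (2051).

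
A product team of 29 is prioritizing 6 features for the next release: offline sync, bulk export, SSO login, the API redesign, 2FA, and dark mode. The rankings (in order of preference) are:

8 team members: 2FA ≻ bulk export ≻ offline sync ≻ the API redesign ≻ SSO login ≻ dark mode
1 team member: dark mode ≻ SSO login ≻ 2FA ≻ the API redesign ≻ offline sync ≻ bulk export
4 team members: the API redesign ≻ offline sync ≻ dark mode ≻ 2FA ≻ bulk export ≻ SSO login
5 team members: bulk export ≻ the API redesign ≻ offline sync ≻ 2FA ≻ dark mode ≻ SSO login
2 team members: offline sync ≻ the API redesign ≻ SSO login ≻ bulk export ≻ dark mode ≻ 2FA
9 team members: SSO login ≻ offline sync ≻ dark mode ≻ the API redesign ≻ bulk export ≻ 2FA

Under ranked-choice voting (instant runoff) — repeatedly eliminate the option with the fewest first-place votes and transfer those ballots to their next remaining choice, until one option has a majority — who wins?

the API redesign

Round 1: offline sync 2, bulk export 5, SSO login 9, the API redesign 4, 2FA 8, dark mode 1. Eliminate dark mode.
Round 2: offline sync 2, bulk export 5, SSO login 10, the API redesign 4, 2FA 8. Eliminate offline sync.
Round 3: bulk export 5, SSO login 10, the API redesign 6, 2FA 8. Eliminate bulk export.
Round 4: SSO login 10, the API redesign 11, 2FA 8. Eliminate 2FA.
Round 5: SSO login 10, the API redesign 19. The API redesign has a majority.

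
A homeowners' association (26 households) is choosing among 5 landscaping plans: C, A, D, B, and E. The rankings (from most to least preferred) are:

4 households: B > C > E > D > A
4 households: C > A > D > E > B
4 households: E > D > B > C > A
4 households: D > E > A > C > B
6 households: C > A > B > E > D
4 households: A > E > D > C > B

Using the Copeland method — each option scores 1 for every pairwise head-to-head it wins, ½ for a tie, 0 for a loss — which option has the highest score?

C: beats A, D, B, and E → score 4.
A: beats D, B, and E; loses to C → score 3.
D: beats B; loses to C, A, and E → score 1.
B: loses to C, A, D, and E → score 0.
E: beats D and B; loses to C and A → score 2.
C has the best pairwise record.

C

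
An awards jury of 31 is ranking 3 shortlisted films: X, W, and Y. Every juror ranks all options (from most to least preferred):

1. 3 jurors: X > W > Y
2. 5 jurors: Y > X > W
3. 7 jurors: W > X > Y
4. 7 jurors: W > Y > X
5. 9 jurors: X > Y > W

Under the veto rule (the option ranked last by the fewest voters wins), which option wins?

Last-place votes: X 7, W 14, Y 10.
X is ranked last by the fewest voters, so X wins.

X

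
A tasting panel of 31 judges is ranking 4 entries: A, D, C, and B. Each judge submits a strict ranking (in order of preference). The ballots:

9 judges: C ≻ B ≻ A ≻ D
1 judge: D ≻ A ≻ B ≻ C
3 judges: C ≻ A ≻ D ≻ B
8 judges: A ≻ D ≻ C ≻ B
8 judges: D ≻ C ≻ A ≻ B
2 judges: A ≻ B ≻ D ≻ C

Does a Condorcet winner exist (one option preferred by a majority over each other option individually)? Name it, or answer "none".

Checking pairwise contests:
C beats A 20–11.
A beats D 22–9.
D beats C 19–12.
A beats B 22–9.
Every option loses at least one head-to-head, so there is no Condorcet winner.

none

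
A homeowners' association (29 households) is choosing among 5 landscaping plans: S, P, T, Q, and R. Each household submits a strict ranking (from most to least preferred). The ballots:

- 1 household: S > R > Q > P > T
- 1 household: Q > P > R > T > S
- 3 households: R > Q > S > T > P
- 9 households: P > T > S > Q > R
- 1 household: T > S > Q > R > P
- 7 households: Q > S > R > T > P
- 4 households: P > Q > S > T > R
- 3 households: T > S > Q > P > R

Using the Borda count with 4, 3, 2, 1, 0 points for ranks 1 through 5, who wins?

Q

S: 1·4 + 1·0 + 3·2 + 9·2 + 1·3 + 7·3 + 4·2 + 3·3 = 69
P: 1·1 + 1·3 + 3·0 + 9·4 + 1·0 + 7·0 + 4·4 + 3·1 = 59
T: 1·0 + 1·1 + 3·1 + 9·3 + 1·4 + 7·1 + 4·1 + 3·4 = 58
Q: 1·2 + 1·4 + 3·3 + 9·1 + 1·2 + 7·4 + 4·3 + 3·2 = 72
R: 1·3 + 1·2 + 3·4 + 9·0 + 1·1 + 7·2 + 4·0 + 3·0 = 32
Q has the highest Borda score (72).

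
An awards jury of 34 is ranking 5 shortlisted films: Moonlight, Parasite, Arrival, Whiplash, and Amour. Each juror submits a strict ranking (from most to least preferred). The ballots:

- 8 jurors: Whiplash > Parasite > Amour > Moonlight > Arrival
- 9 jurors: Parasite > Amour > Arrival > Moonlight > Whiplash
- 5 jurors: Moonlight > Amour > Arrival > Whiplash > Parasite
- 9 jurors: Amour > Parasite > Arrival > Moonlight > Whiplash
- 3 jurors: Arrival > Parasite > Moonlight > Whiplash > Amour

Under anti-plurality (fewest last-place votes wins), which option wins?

Moonlight

Last-place votes: Moonlight 0, Parasite 5, Arrival 8, Whiplash 18, Amour 3.
Moonlight is ranked last by the fewest voters, so Moonlight wins.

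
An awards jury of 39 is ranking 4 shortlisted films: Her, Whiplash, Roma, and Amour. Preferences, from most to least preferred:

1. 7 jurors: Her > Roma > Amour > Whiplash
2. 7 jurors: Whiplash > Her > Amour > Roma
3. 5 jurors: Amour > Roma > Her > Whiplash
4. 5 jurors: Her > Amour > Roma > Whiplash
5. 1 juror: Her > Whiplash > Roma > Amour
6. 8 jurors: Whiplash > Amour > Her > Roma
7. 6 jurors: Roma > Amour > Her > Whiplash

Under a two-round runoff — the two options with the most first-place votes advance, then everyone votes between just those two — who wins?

Her

Round 1 first-place votes: Her 13, Whiplash 15, Roma 6, Amour 5.
Whiplash and Her advance.
Runoff: Whiplash is preferred to Her by 15 voters; Her by 24.
Her wins the runoff.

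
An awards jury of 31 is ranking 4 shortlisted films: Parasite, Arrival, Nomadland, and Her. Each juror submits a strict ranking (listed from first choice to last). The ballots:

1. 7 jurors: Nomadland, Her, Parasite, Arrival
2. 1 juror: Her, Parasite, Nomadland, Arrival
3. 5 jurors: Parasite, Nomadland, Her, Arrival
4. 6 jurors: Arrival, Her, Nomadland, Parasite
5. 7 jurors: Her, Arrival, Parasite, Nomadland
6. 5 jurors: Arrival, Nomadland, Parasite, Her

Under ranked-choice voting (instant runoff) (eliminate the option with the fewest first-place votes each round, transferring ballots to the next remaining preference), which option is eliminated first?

Parasite

Round 1: Parasite 5, Arrival 11, Nomadland 7, Her 8. Eliminate Parasite.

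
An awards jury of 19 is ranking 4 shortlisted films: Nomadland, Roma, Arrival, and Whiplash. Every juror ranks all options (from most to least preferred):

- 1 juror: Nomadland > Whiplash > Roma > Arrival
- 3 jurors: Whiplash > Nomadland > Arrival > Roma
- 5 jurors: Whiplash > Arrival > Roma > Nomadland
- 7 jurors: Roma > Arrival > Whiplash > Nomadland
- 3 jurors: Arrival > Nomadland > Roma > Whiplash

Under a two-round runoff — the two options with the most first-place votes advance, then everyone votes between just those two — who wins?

Roma

Round 1 first-place votes: Nomadland 1, Roma 7, Arrival 3, Whiplash 8.
Whiplash and Roma advance.
Runoff: Whiplash is preferred to Roma by 9 voters; Roma by 10.
Roma wins the runoff.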